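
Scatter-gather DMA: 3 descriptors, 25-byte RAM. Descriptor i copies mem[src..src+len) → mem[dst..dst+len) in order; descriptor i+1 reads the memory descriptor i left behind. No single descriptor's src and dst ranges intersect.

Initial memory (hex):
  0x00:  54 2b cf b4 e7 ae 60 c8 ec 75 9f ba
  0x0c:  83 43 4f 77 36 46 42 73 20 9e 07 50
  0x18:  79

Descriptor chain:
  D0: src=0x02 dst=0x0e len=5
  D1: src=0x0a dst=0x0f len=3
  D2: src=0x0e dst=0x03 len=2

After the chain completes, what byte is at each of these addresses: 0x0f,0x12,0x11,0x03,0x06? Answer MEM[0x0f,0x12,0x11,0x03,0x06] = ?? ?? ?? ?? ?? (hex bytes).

MEM[0x0f,0x12,0x11,0x03,0x06] = 9f 60 83 cf 60

  after D0: wrote 5B at 0x0e = cfb4e7ae60
  after D1: wrote 3B at 0x0f = 9fba83
  after D2: wrote 2B at 0x03 = cf9f
query mem[0x0f]=0x9f, mem[0x12]=0x60, mem[0x11]=0x83, mem[0x03]=0xcf, mem[0x06]=0x60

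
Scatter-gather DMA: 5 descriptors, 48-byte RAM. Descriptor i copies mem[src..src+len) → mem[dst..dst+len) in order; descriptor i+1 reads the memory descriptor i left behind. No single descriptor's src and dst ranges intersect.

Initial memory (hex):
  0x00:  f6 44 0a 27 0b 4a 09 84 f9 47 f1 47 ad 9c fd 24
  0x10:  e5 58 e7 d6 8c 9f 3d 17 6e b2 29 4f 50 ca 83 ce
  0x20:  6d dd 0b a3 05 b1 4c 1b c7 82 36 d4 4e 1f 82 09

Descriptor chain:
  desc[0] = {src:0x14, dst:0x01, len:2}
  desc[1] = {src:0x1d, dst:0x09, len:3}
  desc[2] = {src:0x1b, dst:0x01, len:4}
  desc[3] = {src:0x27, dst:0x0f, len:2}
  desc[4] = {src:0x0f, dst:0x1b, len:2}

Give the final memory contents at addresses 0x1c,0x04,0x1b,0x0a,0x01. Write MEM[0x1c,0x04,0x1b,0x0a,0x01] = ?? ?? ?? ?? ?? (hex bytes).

MEM[0x1c,0x04,0x1b,0x0a,0x01] = c7 83 1b 83 4f

#0 dst[0x01+2] := {0x8c,0x9f}
#1 dst[0x09+3] := {0xca,0x83,0xce}
#2 dst[0x01+4] := {0x4f,0x50,0xca,0x83}
#3 dst[0x0f+2] := {0x1b,0xc7}
#4 dst[0x1b+2] := {0x1b,0xc7}
query mem[0x1c]=0xc7, mem[0x04]=0x83, mem[0x1b]=0x1b, mem[0x0a]=0x83, mem[0x01]=0x4f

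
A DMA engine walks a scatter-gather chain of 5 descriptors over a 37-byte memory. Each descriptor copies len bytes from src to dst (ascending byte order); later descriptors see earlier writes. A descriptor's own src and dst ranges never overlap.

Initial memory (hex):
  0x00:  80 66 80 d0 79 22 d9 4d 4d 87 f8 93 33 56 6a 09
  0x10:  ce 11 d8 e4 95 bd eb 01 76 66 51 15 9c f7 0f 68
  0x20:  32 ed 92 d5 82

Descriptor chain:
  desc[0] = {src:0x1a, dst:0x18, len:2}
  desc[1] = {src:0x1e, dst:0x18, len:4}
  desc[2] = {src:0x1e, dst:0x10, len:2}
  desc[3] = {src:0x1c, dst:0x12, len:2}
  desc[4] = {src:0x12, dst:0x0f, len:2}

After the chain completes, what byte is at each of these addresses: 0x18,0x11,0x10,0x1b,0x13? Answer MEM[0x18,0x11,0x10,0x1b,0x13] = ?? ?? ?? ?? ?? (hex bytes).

  after D0: wrote 2B at 0x18 = 5115
  after D1: wrote 4B at 0x18 = 0f6832ed
  after D2: wrote 2B at 0x10 = 0f68
  after D3: wrote 2B at 0x12 = 9cf7
  after D4: wrote 2B at 0x0f = 9cf7
query mem[0x18]=0x0f, mem[0x11]=0x68, mem[0x10]=0xf7, mem[0x1b]=0xed, mem[0x13]=0xf7

MEM[0x18,0x11,0x10,0x1b,0x13] = 0f 68 f7 ed f7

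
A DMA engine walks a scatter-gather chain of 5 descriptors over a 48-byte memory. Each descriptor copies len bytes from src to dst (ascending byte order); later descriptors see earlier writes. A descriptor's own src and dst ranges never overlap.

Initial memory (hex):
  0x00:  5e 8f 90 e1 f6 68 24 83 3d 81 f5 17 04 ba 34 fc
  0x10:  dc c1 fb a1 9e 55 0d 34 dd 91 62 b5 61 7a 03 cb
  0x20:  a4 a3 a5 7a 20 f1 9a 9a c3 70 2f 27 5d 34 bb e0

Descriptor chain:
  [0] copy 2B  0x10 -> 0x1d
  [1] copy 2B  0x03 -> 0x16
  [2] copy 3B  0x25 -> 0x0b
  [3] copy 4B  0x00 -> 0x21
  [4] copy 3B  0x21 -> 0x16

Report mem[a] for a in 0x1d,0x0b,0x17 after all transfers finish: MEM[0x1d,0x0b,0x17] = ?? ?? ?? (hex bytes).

MEM[0x1d,0x0b,0x17] = dc f1 8f

[0] 0x10->0x1d len=2 : dc c1
[1] 0x03->0x16 len=2 : e1 f6
[2] 0x25->0x0b len=3 : f1 9a 9a
[3] 0x00->0x21 len=4 : 5e 8f 90 e1
[4] 0x21->0x16 len=3 : 5e 8f 90
query mem[0x1d]=0xdc, mem[0x0b]=0xf1, mem[0x17]=0x8f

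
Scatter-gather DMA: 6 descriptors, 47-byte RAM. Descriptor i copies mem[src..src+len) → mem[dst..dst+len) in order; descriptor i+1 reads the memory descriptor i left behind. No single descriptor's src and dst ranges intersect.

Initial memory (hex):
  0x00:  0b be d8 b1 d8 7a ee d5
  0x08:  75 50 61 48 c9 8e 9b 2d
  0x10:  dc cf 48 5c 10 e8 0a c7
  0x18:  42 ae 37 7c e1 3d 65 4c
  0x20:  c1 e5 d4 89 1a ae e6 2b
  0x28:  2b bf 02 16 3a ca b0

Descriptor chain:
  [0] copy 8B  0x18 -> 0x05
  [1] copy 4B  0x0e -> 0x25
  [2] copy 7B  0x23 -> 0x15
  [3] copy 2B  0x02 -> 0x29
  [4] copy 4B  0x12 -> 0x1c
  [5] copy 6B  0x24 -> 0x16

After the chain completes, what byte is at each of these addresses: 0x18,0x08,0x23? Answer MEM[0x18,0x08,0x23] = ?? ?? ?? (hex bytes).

MEM[0x18,0x08,0x23] = 2d 7c 89

#0 dst[0x05+8] := {0x42,0xae,0x37,0x7c,0xe1,0x3d,0x65,0x4c}
#1 dst[0x25+4] := {0x9b,0x2d,0xdc,0xcf}
#2 dst[0x15+7] := {0x89,0x1a,0x9b,0x2d,0xdc,0xcf,0xbf}
#3 dst[0x29+2] := {0xd8,0xb1}
#4 dst[0x1c+4] := {0x48,0x5c,0x10,0x89}
#5 dst[0x16+6] := {0x1a,0x9b,0x2d,0xdc,0xcf,0xd8}
query mem[0x18]=0x2d, mem[0x08]=0x7c, mem[0x23]=0x89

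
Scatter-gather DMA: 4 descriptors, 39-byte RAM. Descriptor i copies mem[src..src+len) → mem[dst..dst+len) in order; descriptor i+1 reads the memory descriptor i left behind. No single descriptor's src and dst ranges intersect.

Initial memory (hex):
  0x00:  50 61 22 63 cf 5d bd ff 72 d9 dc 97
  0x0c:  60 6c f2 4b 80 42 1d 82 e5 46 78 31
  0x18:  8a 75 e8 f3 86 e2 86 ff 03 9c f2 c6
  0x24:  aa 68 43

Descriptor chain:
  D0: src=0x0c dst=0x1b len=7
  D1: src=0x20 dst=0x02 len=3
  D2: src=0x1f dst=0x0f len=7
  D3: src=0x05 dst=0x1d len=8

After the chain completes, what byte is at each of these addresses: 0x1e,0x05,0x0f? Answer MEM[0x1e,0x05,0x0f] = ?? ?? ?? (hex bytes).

MEM[0x1e,0x05,0x0f] = bd 5d 80

  after D0: wrote 7B at 0x1b = 606cf24b80421d
  after D1: wrote 3B at 0x02 = 421df2
  after D2: wrote 7B at 0x0f = 80421df2c6aa68
  after D3: wrote 8B at 0x1d = 5dbdff72d9dc9760
query mem[0x1e]=0xbd, mem[0x05]=0x5d, mem[0x0f]=0x80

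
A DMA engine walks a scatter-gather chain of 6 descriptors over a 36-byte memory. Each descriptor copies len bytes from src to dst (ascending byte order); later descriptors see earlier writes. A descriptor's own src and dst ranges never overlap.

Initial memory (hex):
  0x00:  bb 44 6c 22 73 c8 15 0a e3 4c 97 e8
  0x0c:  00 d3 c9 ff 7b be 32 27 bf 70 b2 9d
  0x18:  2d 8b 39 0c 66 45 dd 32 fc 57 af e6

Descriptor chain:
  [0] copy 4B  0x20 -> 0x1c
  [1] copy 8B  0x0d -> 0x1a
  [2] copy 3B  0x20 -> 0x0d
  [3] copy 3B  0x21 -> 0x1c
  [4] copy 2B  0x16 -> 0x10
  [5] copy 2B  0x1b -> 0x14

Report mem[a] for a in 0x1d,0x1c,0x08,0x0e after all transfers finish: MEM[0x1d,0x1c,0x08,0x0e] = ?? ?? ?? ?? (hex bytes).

#0 dst[0x1c+4] := {0xfc,0x57,0xaf,0xe6}
#1 dst[0x1a+8] := {0xd3,0xc9,0xff,0x7b,0xbe,0x32,0x27,0xbf}
#2 dst[0x0d+3] := {0x27,0xbf,0xaf}
#3 dst[0x1c+3] := {0xbf,0xaf,0xe6}
#4 dst[0x10+2] := {0xb2,0x9d}
#5 dst[0x14+2] := {0xc9,0xbf}
query mem[0x1d]=0xaf, mem[0x1c]=0xbf, mem[0x08]=0xe3, mem[0x0e]=0xbf

MEM[0x1d,0x1c,0x08,0x0e] = af bf e3 bf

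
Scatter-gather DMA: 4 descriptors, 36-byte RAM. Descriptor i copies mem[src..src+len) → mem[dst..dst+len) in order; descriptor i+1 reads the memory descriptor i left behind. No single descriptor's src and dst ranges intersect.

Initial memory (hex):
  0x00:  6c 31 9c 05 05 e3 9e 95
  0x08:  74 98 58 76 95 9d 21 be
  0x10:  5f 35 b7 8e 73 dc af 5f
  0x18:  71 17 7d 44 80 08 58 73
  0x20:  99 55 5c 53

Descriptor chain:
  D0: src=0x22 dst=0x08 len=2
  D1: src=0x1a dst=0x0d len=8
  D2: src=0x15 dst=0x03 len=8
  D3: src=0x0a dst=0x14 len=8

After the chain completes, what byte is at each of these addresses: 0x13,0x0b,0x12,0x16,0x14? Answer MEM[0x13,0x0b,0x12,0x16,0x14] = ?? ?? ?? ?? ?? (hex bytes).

MEM[0x13,0x0b,0x12,0x16,0x14] = 99 76 73 95 80

D0: mem[0x08..0x09] <- [5c 53]
D1: mem[0x0d..0x14] <- [7d 44 80 08 58 73 99 55]
D2: mem[0x03..0x0a] <- [dc af 5f 71 17 7d 44 80]
D3: mem[0x14..0x1b] <- [80 76 95 7d 44 80 08 58]
query mem[0x13]=0x99, mem[0x0b]=0x76, mem[0x12]=0x73, mem[0x16]=0x95, mem[0x14]=0x80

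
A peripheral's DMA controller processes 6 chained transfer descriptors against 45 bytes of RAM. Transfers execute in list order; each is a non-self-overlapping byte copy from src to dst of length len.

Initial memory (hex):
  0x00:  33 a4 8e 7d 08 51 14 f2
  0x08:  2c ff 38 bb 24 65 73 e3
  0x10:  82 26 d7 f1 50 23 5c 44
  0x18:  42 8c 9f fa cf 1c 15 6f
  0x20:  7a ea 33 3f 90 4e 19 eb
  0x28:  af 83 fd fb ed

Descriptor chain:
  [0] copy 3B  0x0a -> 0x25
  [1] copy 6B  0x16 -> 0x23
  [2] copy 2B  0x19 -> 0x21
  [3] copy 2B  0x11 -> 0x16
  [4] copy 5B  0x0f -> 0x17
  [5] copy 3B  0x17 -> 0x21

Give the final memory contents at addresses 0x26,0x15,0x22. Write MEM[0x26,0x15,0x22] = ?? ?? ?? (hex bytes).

[0] 0x0a->0x25 len=3 : 38 bb 24
[1] 0x16->0x23 len=6 : 5c 44 42 8c 9f fa
[2] 0x19->0x21 len=2 : 8c 9f
[3] 0x11->0x16 len=2 : 26 d7
[4] 0x0f->0x17 len=5 : e3 82 26 d7 f1
[5] 0x17->0x21 len=3 : e3 82 26
query mem[0x26]=0x8c, mem[0x15]=0x23, mem[0x22]=0x82

MEM[0x26,0x15,0x22] = 8c 23 82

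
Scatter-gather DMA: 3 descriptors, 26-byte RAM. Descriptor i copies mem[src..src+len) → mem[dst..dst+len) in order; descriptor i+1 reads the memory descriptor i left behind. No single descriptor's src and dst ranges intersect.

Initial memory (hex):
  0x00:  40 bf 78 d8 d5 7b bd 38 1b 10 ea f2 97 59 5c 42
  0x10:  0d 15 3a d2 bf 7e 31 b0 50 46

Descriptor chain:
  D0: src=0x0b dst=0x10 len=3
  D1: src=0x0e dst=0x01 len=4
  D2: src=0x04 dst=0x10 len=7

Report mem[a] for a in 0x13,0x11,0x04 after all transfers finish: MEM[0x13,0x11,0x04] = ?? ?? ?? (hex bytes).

#0 dst[0x10+3] := {0xf2,0x97,0x59}
#1 dst[0x01+4] := {0x5c,0x42,0xf2,0x97}
#2 dst[0x10+7] := {0x97,0x7b,0xbd,0x38,0x1b,0x10,0xea}
query mem[0x13]=0x38, mem[0x11]=0x7b, mem[0x04]=0x97

MEM[0x13,0x11,0x04] = 38 7b 97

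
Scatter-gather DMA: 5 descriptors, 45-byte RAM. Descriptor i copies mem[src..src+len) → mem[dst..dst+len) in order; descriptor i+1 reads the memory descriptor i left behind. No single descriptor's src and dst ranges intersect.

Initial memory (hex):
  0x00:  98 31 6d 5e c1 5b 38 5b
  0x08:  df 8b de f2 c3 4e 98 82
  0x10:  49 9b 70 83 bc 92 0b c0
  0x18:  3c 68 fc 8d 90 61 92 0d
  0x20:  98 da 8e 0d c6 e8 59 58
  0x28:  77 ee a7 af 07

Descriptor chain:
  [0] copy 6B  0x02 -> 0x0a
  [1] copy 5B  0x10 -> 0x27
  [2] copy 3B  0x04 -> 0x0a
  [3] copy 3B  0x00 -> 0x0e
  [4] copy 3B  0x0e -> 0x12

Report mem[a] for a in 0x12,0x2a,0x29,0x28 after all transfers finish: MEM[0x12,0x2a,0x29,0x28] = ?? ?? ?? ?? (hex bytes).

MEM[0x12,0x2a,0x29,0x28] = 98 83 70 9b

[0] 0x02->0x0a len=6 : 6d 5e c1 5b 38 5b
[1] 0x10->0x27 len=5 : 49 9b 70 83 bc
[2] 0x04->0x0a len=3 : c1 5b 38
[3] 0x00->0x0e len=3 : 98 31 6d
[4] 0x0e->0x12 len=3 : 98 31 6d
query mem[0x12]=0x98, mem[0x2a]=0x83, mem[0x29]=0x70, mem[0x28]=0x9b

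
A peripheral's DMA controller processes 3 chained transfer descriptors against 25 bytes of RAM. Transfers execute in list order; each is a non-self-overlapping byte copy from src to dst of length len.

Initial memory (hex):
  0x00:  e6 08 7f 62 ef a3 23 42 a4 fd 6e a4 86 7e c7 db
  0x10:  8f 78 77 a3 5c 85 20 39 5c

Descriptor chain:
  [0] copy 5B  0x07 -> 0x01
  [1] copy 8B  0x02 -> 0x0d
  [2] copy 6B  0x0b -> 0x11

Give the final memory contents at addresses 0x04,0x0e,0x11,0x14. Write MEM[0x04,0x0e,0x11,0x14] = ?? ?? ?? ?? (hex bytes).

  after D0: wrote 5B at 0x01 = 42a4fd6ea4
  after D1: wrote 8B at 0x0d = a4fd6ea42342a4fd
  after D2: wrote 6B at 0x11 = a486a4fd6ea4
query mem[0x04]=0x6e, mem[0x0e]=0xfd, mem[0x11]=0xa4, mem[0x14]=0xfd

MEM[0x04,0x0e,0x11,0x14] = 6e fd a4 fd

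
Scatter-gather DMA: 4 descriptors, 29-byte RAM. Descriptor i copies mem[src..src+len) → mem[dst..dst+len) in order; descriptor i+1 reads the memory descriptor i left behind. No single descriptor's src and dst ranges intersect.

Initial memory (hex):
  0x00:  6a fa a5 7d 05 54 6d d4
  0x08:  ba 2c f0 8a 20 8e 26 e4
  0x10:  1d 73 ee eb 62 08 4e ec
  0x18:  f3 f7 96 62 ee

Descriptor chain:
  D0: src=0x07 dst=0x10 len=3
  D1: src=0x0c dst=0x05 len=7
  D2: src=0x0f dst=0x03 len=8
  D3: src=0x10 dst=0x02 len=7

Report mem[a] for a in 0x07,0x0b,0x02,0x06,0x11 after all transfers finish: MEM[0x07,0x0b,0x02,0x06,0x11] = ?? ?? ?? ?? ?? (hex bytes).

[0] 0x07->0x10 len=3 : d4 ba 2c
[1] 0x0c->0x05 len=7 : 20 8e 26 e4 d4 ba 2c
[2] 0x0f->0x03 len=8 : e4 d4 ba 2c eb 62 08 4e
[3] 0x10->0x02 len=7 : d4 ba 2c eb 62 08 4e
query mem[0x07]=0x08, mem[0x0b]=0x2c, mem[0x02]=0xd4, mem[0x06]=0x62, mem[0x11]=0xba

MEM[0x07,0x0b,0x02,0x06,0x11] = 08 2c d4 62 ba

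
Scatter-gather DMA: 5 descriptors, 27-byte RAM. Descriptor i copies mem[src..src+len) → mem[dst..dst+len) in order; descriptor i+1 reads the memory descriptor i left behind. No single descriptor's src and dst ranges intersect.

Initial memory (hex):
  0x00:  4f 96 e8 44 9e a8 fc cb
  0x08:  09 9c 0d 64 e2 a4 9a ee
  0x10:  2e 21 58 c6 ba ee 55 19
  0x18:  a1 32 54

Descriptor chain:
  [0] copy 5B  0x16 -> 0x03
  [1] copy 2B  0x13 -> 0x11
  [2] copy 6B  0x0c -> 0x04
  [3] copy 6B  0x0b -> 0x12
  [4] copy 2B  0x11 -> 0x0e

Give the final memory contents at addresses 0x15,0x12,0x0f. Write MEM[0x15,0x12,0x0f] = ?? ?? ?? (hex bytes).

MEM[0x15,0x12,0x0f] = 9a 64 64

  after D0: wrote 5B at 0x03 = 5519a13254
  after D1: wrote 2B at 0x11 = c6ba
  after D2: wrote 6B at 0x04 = e2a49aee2ec6
  after D3: wrote 6B at 0x12 = 64e2a49aee2e
  after D4: wrote 2B at 0x0e = c664
query mem[0x15]=0x9a, mem[0x12]=0x64, mem[0x0f]=0x64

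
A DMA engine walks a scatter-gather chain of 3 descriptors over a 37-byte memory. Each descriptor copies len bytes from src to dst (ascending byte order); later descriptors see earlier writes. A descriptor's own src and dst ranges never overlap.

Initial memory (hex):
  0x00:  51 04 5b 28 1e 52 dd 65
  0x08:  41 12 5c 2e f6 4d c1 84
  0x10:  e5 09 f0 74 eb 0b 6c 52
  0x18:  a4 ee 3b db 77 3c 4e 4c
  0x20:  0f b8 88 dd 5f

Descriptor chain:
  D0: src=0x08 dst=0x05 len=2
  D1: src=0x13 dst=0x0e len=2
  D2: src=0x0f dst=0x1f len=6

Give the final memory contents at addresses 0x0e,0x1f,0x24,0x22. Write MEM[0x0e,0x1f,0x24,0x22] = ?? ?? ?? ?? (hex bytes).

MEM[0x0e,0x1f,0x24,0x22] = 74 eb eb f0

#0 dst[0x05+2] := {0x41,0x12}
#1 dst[0x0e+2] := {0x74,0xeb}
#2 dst[0x1f+6] := {0xeb,0xe5,0x09,0xf0,0x74,0xeb}
query mem[0x0e]=0x74, mem[0x1f]=0xeb, mem[0x24]=0xeb, mem[0x22]=0xf0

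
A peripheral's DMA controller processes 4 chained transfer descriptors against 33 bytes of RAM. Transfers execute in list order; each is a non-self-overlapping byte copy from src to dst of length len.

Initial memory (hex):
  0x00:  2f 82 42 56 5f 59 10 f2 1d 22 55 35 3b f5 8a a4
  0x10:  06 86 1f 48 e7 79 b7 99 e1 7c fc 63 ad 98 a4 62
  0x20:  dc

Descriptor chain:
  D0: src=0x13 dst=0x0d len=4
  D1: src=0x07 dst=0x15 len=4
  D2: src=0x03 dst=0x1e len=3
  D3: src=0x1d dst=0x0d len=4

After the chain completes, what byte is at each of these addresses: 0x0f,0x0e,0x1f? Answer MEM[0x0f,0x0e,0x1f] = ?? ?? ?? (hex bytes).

#0 dst[0x0d+4] := {0x48,0xe7,0x79,0xb7}
#1 dst[0x15+4] := {0xf2,0x1d,0x22,0x55}
#2 dst[0x1e+3] := {0x56,0x5f,0x59}
#3 dst[0x0d+4] := {0x98,0x56,0x5f,0x59}
query mem[0x0f]=0x5f, mem[0x0e]=0x56, mem[0x1f]=0x5f

MEM[0x0f,0x0e,0x1f] = 5f 56 5f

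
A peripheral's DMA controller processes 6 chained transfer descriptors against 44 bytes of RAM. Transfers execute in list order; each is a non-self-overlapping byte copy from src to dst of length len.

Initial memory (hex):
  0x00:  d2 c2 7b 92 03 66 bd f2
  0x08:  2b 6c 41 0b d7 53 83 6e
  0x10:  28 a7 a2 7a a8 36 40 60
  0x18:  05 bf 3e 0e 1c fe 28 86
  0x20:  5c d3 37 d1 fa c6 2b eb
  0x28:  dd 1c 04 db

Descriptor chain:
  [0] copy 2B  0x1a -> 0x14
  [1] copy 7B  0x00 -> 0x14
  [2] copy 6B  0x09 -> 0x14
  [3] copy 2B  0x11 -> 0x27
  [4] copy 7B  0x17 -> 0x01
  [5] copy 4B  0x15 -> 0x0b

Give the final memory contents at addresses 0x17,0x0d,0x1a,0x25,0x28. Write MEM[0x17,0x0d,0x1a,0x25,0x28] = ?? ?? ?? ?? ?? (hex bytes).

D0: mem[0x14..0x15] <- [3e 0e]
D1: mem[0x14..0x1a] <- [d2 c2 7b 92 03 66 bd]
D2: mem[0x14..0x19] <- [6c 41 0b d7 53 83]
D3: mem[0x27..0x28] <- [a7 a2]
D4: mem[0x01..0x07] <- [d7 53 83 bd 0e 1c fe]
D5: mem[0x0b..0x0e] <- [41 0b d7 53]
query mem[0x17]=0xd7, mem[0x0d]=0xd7, mem[0x1a]=0xbd, mem[0x25]=0xc6, mem[0x28]=0xa2

MEM[0x17,0x0d,0x1a,0x25,0x28] = d7 d7 bd c6 a2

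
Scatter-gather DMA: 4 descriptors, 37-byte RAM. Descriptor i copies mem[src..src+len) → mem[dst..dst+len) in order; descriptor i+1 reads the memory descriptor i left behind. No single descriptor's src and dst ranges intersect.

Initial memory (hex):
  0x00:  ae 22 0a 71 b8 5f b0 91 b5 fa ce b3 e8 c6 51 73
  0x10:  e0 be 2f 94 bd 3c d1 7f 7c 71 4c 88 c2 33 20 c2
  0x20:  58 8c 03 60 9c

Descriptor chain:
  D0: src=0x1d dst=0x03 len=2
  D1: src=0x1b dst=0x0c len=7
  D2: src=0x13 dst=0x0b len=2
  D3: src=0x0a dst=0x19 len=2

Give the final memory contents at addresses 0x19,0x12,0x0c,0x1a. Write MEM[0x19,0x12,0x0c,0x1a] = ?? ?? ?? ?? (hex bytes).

MEM[0x19,0x12,0x0c,0x1a] = ce 8c bd 94

[0] 0x1d->0x03 len=2 : 33 20
[1] 0x1b->0x0c len=7 : 88 c2 33 20 c2 58 8c
[2] 0x13->0x0b len=2 : 94 bd
[3] 0x0a->0x19 len=2 : ce 94
query mem[0x19]=0xce, mem[0x12]=0x8c, mem[0x0c]=0xbd, mem[0x1a]=0x94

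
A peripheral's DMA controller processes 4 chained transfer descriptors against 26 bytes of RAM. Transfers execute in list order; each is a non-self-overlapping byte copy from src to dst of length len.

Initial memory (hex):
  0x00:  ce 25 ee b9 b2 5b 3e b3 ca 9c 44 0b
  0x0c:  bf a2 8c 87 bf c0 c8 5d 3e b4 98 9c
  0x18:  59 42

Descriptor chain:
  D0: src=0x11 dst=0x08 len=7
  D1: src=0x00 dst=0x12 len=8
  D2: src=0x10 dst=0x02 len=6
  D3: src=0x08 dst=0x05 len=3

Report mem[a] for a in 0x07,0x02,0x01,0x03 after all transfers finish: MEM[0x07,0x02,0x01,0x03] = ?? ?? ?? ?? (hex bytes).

#0 dst[0x08+7] := {0xc0,0xc8,0x5d,0x3e,0xb4,0x98,0x9c}
#1 dst[0x12+8] := {0xce,0x25,0xee,0xb9,0xb2,0x5b,0x3e,0xb3}
#2 dst[0x02+6] := {0xbf,0xc0,0xce,0x25,0xee,0xb9}
#3 dst[0x05+3] := {0xc0,0xc8,0x5d}
query mem[0x07]=0x5d, mem[0x02]=0xbf, mem[0x01]=0x25, mem[0x03]=0xc0

MEM[0x07,0x02,0x01,0x03] = 5d bf 25 c0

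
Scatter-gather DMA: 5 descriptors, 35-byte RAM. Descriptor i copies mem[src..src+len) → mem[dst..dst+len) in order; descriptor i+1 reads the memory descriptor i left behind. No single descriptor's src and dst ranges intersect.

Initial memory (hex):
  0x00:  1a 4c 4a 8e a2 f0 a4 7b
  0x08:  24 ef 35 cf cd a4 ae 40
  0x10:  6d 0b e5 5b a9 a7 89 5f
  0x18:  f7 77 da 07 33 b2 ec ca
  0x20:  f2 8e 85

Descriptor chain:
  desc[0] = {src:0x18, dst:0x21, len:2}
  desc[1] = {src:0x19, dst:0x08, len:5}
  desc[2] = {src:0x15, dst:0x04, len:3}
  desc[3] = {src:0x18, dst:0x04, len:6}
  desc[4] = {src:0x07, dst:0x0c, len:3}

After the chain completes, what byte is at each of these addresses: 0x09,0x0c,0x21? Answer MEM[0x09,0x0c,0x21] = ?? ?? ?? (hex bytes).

[0] 0x18->0x21 len=2 : f7 77
[1] 0x19->0x08 len=5 : 77 da 07 33 b2
[2] 0x15->0x04 len=3 : a7 89 5f
[3] 0x18->0x04 len=6 : f7 77 da 07 33 b2
[4] 0x07->0x0c len=3 : 07 33 b2
query mem[0x09]=0xb2, mem[0x0c]=0x07, mem[0x21]=0xf7

MEM[0x09,0x0c,0x21] = b2 07 f7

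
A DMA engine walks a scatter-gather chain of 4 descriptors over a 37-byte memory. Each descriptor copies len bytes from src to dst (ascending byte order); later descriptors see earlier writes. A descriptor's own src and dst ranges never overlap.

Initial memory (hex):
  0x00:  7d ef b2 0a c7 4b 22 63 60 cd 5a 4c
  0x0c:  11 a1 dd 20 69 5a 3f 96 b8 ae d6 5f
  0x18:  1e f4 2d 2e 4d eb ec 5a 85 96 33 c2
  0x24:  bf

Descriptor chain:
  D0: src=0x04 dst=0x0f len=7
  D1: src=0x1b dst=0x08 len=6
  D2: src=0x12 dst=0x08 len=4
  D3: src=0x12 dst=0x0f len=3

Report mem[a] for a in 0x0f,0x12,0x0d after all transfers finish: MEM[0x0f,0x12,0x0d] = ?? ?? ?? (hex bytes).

D0: mem[0x0f..0x15] <- [c7 4b 22 63 60 cd 5a]
D1: mem[0x08..0x0d] <- [2e 4d eb ec 5a 85]
D2: mem[0x08..0x0b] <- [63 60 cd 5a]
D3: mem[0x0f..0x11] <- [63 60 cd]
query mem[0x0f]=0x63, mem[0x12]=0x63, mem[0x0d]=0x85

MEM[0x0f,0x12,0x0d] = 63 63 85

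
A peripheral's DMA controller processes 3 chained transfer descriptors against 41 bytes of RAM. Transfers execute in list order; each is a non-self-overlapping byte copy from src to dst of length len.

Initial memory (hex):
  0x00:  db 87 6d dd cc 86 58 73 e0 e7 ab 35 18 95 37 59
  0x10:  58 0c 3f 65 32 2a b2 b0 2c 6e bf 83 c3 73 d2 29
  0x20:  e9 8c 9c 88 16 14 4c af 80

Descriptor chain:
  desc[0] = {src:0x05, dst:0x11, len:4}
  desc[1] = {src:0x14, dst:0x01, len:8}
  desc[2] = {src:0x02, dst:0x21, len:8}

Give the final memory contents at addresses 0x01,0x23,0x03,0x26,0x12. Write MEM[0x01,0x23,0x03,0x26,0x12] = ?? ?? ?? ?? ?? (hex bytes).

#0 dst[0x11+4] := {0x86,0x58,0x73,0xe0}
#1 dst[0x01+8] := {0xe0,0x2a,0xb2,0xb0,0x2c,0x6e,0xbf,0x83}
#2 dst[0x21+8] := {0x2a,0xb2,0xb0,0x2c,0x6e,0xbf,0x83,0xe7}
query mem[0x01]=0xe0, mem[0x23]=0xb0, mem[0x03]=0xb2, mem[0x26]=0xbf, mem[0x12]=0x58

MEM[0x01,0x23,0x03,0x26,0x12] = e0 b0 b2 bf 58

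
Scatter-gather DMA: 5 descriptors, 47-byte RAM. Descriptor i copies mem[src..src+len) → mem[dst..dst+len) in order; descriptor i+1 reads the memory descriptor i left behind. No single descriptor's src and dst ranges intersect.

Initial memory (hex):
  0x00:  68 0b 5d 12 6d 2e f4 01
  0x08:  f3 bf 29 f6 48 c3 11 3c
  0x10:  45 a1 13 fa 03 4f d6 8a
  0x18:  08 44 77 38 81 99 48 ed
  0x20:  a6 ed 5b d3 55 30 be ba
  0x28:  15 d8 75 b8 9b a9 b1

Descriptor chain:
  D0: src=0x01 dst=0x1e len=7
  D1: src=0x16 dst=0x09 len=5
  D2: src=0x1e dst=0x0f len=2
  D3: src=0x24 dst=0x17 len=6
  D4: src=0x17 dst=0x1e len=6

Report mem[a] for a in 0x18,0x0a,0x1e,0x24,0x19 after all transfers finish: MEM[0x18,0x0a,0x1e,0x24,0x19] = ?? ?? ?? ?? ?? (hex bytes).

D0: mem[0x1e..0x24] <- [0b 5d 12 6d 2e f4 01]
D1: mem[0x09..0x0d] <- [d6 8a 08 44 77]
D2: mem[0x0f..0x10] <- [0b 5d]
D3: mem[0x17..0x1c] <- [01 30 be ba 15 d8]
D4: mem[0x1e..0x23] <- [01 30 be ba 15 d8]
query mem[0x18]=0x30, mem[0x0a]=0x8a, mem[0x1e]=0x01, mem[0x24]=0x01, mem[0x19]=0xbe

MEM[0x18,0x0a,0x1e,0x24,0x19] = 30 8a 01 01 be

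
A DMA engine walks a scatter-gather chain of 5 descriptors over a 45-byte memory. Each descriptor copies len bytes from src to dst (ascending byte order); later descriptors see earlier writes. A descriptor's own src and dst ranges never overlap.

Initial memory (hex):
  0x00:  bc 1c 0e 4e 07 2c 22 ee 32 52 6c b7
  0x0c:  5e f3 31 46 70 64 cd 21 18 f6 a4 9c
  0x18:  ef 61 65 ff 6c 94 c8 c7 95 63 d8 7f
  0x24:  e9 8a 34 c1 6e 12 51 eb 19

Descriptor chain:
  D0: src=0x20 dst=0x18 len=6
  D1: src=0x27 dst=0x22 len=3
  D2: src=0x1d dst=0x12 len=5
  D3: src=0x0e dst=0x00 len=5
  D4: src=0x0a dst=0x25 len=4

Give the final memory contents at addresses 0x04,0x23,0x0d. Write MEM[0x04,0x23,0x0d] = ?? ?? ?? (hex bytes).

MEM[0x04,0x23,0x0d] = 8a 6e f3

#0 dst[0x18+6] := {0x95,0x63,0xd8,0x7f,0xe9,0x8a}
#1 dst[0x22+3] := {0xc1,0x6e,0x12}
#2 dst[0x12+5] := {0x8a,0xc8,0xc7,0x95,0x63}
#3 dst[0x00+5] := {0x31,0x46,0x70,0x64,0x8a}
#4 dst[0x25+4] := {0x6c,0xb7,0x5e,0xf3}
query mem[0x04]=0x8a, mem[0x23]=0x6e, mem[0x0d]=0xf3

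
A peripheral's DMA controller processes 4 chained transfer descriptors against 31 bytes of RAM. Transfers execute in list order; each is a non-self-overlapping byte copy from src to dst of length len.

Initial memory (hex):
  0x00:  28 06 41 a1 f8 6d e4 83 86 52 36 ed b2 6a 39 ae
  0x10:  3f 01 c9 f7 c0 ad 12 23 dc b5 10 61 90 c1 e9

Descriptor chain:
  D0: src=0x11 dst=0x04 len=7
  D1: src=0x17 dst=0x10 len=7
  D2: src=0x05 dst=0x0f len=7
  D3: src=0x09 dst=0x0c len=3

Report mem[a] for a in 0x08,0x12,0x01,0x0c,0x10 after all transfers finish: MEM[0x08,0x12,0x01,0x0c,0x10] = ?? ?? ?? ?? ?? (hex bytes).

#0 dst[0x04+7] := {0x01,0xc9,0xf7,0xc0,0xad,0x12,0x23}
#1 dst[0x10+7] := {0x23,0xdc,0xb5,0x10,0x61,0x90,0xc1}
#2 dst[0x0f+7] := {0xc9,0xf7,0xc0,0xad,0x12,0x23,0xed}
#3 dst[0x0c+3] := {0x12,0x23,0xed}
query mem[0x08]=0xad, mem[0x12]=0xad, mem[0x01]=0x06, mem[0x0c]=0x12, mem[0x10]=0xf7

MEM[0x08,0x12,0x01,0x0c,0x10] = ad ad 06 12 f7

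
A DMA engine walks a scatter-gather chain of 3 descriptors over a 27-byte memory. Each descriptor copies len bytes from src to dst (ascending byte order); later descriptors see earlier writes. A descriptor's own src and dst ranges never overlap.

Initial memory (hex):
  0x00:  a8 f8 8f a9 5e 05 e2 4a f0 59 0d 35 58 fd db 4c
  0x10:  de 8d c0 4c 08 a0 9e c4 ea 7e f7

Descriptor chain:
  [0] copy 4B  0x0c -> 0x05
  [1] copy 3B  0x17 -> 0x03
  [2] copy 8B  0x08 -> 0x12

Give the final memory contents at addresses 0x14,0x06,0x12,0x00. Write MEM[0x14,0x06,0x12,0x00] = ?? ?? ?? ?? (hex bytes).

MEM[0x14,0x06,0x12,0x00] = 0d fd 4c a8

#0 dst[0x05+4] := {0x58,0xfd,0xdb,0x4c}
#1 dst[0x03+3] := {0xc4,0xea,0x7e}
#2 dst[0x12+8] := {0x4c,0x59,0x0d,0x35,0x58,0xfd,0xdb,0x4c}
query mem[0x14]=0x0d, mem[0x06]=0xfd, mem[0x12]=0x4c, mem[0x00]=0xa8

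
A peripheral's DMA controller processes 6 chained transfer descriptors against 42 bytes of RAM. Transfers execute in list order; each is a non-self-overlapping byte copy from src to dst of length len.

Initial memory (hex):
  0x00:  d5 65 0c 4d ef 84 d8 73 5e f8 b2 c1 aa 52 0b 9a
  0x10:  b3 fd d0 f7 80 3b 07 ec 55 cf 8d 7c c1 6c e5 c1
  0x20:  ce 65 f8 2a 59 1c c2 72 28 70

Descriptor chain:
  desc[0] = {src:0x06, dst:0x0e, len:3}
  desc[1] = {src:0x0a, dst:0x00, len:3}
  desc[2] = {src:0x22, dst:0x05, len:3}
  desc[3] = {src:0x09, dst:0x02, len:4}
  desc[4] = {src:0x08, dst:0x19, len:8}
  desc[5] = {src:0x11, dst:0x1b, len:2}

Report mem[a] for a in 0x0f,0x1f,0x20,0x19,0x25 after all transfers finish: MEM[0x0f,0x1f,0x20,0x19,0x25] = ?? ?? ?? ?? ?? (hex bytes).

  after D0: wrote 3B at 0x0e = d8735e
  after D1: wrote 3B at 0x00 = b2c1aa
  after D2: wrote 3B at 0x05 = f82a59
  after D3: wrote 4B at 0x02 = f8b2c1aa
  after D4: wrote 8B at 0x19 = 5ef8b2c1aa52d873
  after D5: wrote 2B at 0x1b = fdd0
query mem[0x0f]=0x73, mem[0x1f]=0xd8, mem[0x20]=0x73, mem[0x19]=0x5e, mem[0x25]=0x1c

MEM[0x0f,0x1f,0x20,0x19,0x25] = 73 d8 73 5e 1c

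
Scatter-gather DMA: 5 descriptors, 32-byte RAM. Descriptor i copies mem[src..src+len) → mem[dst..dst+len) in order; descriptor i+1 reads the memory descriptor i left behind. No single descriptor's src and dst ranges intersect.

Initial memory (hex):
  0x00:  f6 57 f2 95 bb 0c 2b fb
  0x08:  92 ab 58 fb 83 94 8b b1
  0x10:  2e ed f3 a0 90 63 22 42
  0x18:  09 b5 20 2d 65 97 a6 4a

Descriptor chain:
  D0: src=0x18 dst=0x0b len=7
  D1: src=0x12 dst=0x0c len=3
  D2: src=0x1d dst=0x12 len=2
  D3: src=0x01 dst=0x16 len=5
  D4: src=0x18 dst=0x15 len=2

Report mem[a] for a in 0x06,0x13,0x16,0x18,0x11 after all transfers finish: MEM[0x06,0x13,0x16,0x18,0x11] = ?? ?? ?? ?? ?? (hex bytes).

MEM[0x06,0x13,0x16,0x18,0x11] = 2b a6 bb 95 a6

#0 dst[0x0b+7] := {0x09,0xb5,0x20,0x2d,0x65,0x97,0xa6}
#1 dst[0x0c+3] := {0xf3,0xa0,0x90}
#2 dst[0x12+2] := {0x97,0xa6}
#3 dst[0x16+5] := {0x57,0xf2,0x95,0xbb,0x0c}
#4 dst[0x15+2] := {0x95,0xbb}
query mem[0x06]=0x2b, mem[0x13]=0xa6, mem[0x16]=0xbb, mem[0x18]=0x95, mem[0x11]=0xa6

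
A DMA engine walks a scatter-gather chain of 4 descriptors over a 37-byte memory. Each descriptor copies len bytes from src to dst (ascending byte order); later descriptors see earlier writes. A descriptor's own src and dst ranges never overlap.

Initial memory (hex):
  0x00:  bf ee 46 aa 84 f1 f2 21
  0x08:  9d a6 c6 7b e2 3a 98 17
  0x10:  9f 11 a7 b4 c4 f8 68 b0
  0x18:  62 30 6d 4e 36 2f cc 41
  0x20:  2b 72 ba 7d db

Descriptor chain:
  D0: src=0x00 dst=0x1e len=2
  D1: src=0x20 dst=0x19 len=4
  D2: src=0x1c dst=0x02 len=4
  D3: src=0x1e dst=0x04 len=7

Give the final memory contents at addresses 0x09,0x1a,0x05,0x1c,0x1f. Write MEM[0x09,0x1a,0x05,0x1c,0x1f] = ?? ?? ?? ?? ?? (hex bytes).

MEM[0x09,0x1a,0x05,0x1c,0x1f] = 7d 72 ee 7d ee

D0: mem[0x1e..0x1f] <- [bf ee]
D1: mem[0x19..0x1c] <- [2b 72 ba 7d]
D2: mem[0x02..0x05] <- [7d 2f bf ee]
D3: mem[0x04..0x0a] <- [bf ee 2b 72 ba 7d db]
query mem[0x09]=0x7d, mem[0x1a]=0x72, mem[0x05]=0xee, mem[0x1c]=0x7d, mem[0x1f]=0xee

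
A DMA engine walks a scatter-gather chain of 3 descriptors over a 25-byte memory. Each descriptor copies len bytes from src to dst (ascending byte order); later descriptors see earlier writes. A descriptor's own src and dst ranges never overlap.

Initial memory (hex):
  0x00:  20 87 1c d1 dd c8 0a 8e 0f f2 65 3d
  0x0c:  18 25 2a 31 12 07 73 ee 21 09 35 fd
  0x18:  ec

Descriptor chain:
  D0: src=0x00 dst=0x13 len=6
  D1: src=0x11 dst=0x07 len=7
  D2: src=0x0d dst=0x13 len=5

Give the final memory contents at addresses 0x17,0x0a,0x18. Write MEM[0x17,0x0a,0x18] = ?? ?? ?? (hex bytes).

[0] 0x00->0x13 len=6 : 20 87 1c d1 dd c8
[1] 0x11->0x07 len=7 : 07 73 20 87 1c d1 dd
[2] 0x0d->0x13 len=5 : dd 2a 31 12 07
query mem[0x17]=0x07, mem[0x0a]=0x87, mem[0x18]=0xc8

MEM[0x17,0x0a,0x18] = 07 87 c8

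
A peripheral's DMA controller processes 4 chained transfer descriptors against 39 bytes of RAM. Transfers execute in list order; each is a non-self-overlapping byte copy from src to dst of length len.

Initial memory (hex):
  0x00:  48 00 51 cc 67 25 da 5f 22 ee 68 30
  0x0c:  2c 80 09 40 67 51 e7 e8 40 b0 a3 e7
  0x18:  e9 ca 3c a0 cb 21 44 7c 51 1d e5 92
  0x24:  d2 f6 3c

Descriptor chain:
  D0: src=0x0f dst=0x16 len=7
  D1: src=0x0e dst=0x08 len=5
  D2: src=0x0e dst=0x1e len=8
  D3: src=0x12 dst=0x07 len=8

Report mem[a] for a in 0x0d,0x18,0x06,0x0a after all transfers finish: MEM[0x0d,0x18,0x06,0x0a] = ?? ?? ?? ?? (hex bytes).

MEM[0x0d,0x18,0x06,0x0a] = 51 51 da b0

D0: mem[0x16..0x1c] <- [40 67 51 e7 e8 40 b0]
D1: mem[0x08..0x0c] <- [09 40 67 51 e7]
D2: mem[0x1e..0x25] <- [09 40 67 51 e7 e8 40 b0]
D3: mem[0x07..0x0e] <- [e7 e8 40 b0 40 67 51 e7]
query mem[0x0d]=0x51, mem[0x18]=0x51, mem[0x06]=0xda, mem[0x0a]=0xb0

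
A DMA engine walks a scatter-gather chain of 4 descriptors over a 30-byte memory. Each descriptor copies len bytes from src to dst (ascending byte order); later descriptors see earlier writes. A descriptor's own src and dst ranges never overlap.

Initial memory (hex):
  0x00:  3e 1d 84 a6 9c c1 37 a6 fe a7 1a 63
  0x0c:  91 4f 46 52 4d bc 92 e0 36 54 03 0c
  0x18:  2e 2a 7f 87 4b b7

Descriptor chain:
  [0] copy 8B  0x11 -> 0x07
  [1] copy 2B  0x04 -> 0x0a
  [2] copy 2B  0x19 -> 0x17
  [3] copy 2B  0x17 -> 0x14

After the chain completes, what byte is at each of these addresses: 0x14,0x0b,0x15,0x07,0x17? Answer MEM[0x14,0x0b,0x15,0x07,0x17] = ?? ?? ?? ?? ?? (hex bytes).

[0] 0x11->0x07 len=8 : bc 92 e0 36 54 03 0c 2e
[1] 0x04->0x0a len=2 : 9c c1
[2] 0x19->0x17 len=2 : 2a 7f
[3] 0x17->0x14 len=2 : 2a 7f
query mem[0x14]=0x2a, mem[0x0b]=0xc1, mem[0x15]=0x7f, mem[0x07]=0xbc, mem[0x17]=0x2a

MEM[0x14,0x0b,0x15,0x07,0x17] = 2a c1 7f bc 2a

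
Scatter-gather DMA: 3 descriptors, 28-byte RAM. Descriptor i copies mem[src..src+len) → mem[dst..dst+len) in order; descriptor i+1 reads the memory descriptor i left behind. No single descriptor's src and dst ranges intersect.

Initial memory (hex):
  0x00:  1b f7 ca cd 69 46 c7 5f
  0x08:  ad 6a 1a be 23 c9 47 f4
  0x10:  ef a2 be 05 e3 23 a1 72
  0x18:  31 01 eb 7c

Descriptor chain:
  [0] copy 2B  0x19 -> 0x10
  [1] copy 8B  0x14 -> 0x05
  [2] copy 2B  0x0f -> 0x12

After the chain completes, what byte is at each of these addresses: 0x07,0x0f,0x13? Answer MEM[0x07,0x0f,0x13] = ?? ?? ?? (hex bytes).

MEM[0x07,0x0f,0x13] = a1 f4 01

[0] 0x19->0x10 len=2 : 01 eb
[1] 0x14->0x05 len=8 : e3 23 a1 72 31 01 eb 7c
[2] 0x0f->0x12 len=2 : f4 01
query mem[0x07]=0xa1, mem[0x0f]=0xf4, mem[0x13]=0x01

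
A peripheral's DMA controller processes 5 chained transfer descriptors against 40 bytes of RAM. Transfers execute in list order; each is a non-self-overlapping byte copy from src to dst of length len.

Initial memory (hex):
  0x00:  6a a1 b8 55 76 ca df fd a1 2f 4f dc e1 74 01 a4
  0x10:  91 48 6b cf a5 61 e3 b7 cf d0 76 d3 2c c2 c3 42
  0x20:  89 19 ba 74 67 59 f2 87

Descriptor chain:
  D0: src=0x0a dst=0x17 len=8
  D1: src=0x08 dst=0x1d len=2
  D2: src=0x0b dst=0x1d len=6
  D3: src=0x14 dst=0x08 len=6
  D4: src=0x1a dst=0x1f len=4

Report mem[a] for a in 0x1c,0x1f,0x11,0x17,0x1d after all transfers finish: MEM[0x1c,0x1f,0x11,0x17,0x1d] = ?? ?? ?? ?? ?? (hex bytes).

MEM[0x1c,0x1f,0x11,0x17,0x1d] = a4 74 48 4f dc

#0 dst[0x17+8] := {0x4f,0xdc,0xe1,0x74,0x01,0xa4,0x91,0x48}
#1 dst[0x1d+2] := {0xa1,0x2f}
#2 dst[0x1d+6] := {0xdc,0xe1,0x74,0x01,0xa4,0x91}
#3 dst[0x08+6] := {0xa5,0x61,0xe3,0x4f,0xdc,0xe1}
#4 dst[0x1f+4] := {0x74,0x01,0xa4,0xdc}
query mem[0x1c]=0xa4, mem[0x1f]=0x74, mem[0x11]=0x48, mem[0x17]=0x4f, mem[0x1d]=0xdc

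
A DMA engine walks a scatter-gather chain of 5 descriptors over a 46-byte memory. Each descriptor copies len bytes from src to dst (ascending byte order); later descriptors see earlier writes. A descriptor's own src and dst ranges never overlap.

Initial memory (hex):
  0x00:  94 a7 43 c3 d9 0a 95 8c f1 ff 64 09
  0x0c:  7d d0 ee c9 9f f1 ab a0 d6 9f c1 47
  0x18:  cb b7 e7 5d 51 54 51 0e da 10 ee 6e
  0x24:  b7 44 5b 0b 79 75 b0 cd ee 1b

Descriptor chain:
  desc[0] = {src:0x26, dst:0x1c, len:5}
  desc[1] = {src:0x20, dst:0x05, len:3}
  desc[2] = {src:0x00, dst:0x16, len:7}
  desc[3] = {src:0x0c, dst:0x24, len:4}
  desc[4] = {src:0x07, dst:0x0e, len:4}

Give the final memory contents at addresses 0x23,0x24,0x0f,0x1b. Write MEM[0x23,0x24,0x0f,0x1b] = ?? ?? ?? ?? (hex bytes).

MEM[0x23,0x24,0x0f,0x1b] = 6e 7d f1 b0

#0 dst[0x1c+5] := {0x5b,0x0b,0x79,0x75,0xb0}
#1 dst[0x05+3] := {0xb0,0x10,0xee}
#2 dst[0x16+7] := {0x94,0xa7,0x43,0xc3,0xd9,0xb0,0x10}
#3 dst[0x24+4] := {0x7d,0xd0,0xee,0xc9}
#4 dst[0x0e+4] := {0xee,0xf1,0xff,0x64}
query mem[0x23]=0x6e, mem[0x24]=0x7d, mem[0x0f]=0xf1, mem[0x1b]=0xb0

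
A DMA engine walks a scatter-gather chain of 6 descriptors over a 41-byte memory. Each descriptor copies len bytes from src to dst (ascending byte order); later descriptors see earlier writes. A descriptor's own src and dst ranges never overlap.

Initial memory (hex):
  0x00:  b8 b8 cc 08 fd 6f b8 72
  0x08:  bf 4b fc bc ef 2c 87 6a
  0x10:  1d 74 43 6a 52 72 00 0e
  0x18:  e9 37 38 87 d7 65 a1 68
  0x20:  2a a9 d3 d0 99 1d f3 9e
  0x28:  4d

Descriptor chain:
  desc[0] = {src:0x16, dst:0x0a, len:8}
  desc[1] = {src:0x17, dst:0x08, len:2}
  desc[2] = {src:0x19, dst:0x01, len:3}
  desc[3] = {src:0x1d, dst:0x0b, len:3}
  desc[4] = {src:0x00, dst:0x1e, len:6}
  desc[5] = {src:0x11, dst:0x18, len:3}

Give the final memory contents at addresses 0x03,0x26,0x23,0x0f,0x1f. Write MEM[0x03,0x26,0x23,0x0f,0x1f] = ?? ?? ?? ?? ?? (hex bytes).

#0 dst[0x0a+8] := {0x00,0x0e,0xe9,0x37,0x38,0x87,0xd7,0x65}
#1 dst[0x08+2] := {0x0e,0xe9}
#2 dst[0x01+3] := {0x37,0x38,0x87}
#3 dst[0x0b+3] := {0x65,0xa1,0x68}
#4 dst[0x1e+6] := {0xb8,0x37,0x38,0x87,0xfd,0x6f}
#5 dst[0x18+3] := {0x65,0x43,0x6a}
query mem[0x03]=0x87, mem[0x26]=0xf3, mem[0x23]=0x6f, mem[0x0f]=0x87, mem[0x1f]=0x37

MEM[0x03,0x26,0x23,0x0f,0x1f] = 87 f3 6f 87 37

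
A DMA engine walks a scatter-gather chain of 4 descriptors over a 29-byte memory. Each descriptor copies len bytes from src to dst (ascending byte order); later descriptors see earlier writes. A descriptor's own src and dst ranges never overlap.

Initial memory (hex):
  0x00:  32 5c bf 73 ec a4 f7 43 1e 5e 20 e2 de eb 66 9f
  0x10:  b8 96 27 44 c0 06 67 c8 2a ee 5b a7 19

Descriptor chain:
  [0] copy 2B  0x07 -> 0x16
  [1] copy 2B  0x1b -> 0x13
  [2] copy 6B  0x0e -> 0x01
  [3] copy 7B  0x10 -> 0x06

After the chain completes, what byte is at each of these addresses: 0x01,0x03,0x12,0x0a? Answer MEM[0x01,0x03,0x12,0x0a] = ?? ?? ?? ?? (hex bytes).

MEM[0x01,0x03,0x12,0x0a] = 66 b8 27 19

D0: mem[0x16..0x17] <- [43 1e]
D1: mem[0x13..0x14] <- [a7 19]
D2: mem[0x01..0x06] <- [66 9f b8 96 27 a7]
D3: mem[0x06..0x0c] <- [b8 96 27 a7 19 06 43]
query mem[0x01]=0x66, mem[0x03]=0xb8, mem[0x12]=0x27, mem[0x0a]=0x19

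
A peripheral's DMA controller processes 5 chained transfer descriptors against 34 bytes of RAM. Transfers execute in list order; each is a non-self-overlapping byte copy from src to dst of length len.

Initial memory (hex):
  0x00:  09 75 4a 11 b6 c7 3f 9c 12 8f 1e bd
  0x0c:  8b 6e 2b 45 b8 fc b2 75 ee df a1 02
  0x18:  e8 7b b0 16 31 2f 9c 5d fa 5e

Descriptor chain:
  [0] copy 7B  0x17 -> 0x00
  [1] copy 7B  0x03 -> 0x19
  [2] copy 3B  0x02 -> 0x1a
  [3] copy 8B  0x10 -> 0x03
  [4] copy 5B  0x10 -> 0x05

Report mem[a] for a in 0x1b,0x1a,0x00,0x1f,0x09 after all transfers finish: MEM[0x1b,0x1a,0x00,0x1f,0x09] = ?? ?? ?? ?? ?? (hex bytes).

  after D0: wrote 7B at 0x00 = 02e87bb016312f
  after D1: wrote 7B at 0x19 = b016312f9c128f
  after D2: wrote 3B at 0x1a = 7bb016
  after D3: wrote 8B at 0x03 = b8fcb275eedfa102
  after D4: wrote 5B at 0x05 = b8fcb275ee
query mem[0x1b]=0xb0, mem[0x1a]=0x7b, mem[0x00]=0x02, mem[0x1f]=0x8f, mem[0x09]=0xee

MEM[0x1b,0x1a,0x00,0x1f,0x09] = b0 7b 02 8f ee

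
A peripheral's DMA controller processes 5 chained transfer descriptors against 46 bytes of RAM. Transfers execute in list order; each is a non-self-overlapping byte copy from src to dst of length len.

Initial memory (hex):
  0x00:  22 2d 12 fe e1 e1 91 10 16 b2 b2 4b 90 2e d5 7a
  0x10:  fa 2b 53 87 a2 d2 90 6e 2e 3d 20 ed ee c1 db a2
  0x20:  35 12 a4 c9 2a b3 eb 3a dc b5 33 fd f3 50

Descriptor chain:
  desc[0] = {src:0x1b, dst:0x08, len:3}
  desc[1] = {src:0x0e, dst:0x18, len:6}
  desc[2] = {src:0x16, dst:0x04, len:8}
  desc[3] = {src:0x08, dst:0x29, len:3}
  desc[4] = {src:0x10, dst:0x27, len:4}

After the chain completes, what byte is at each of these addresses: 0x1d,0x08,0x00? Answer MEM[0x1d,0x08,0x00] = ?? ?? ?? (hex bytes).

[0] 0x1b->0x08 len=3 : ed ee c1
[1] 0x0e->0x18 len=6 : d5 7a fa 2b 53 87
[2] 0x16->0x04 len=8 : 90 6e d5 7a fa 2b 53 87
[3] 0x08->0x29 len=3 : fa 2b 53
[4] 0x10->0x27 len=4 : fa 2b 53 87
query mem[0x1d]=0x87, mem[0x08]=0xfa, mem[0x00]=0x22

MEM[0x1d,0x08,0x00] = 87 fa 22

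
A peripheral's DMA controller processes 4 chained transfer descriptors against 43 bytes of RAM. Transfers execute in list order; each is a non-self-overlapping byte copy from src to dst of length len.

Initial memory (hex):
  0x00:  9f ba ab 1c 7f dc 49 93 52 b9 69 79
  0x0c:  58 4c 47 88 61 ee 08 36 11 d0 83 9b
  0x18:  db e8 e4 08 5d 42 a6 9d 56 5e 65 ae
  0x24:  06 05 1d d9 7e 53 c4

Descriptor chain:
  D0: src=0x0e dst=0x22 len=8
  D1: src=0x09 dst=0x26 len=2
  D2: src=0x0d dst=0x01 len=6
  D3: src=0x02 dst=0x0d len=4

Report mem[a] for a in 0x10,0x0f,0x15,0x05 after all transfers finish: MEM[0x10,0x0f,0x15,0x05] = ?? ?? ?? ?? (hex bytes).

[0] 0x0e->0x22 len=8 : 47 88 61 ee 08 36 11 d0
[1] 0x09->0x26 len=2 : b9 69
[2] 0x0d->0x01 len=6 : 4c 47 88 61 ee 08
[3] 0x02->0x0d len=4 : 47 88 61 ee
query mem[0x10]=0xee, mem[0x0f]=0x61, mem[0x15]=0xd0, mem[0x05]=0xee

MEM[0x10,0x0f,0x15,0x05] = ee 61 d0 ee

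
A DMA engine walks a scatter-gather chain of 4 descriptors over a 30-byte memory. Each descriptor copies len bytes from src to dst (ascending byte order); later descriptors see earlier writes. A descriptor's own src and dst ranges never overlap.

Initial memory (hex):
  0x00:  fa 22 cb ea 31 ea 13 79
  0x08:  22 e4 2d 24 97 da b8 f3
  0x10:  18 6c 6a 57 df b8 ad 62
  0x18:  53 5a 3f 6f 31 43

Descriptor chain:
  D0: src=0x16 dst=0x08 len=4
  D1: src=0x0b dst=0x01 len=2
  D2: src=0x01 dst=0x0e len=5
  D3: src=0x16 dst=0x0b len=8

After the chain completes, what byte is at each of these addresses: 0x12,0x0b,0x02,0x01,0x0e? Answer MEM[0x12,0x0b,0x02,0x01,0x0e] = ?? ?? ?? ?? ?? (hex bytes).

  after D0: wrote 4B at 0x08 = ad62535a
  after D1: wrote 2B at 0x01 = 5a97
  after D2: wrote 5B at 0x0e = 5a97ea31ea
  after D3: wrote 8B at 0x0b = ad62535a3f6f3143
query mem[0x12]=0x43, mem[0x0b]=0xad, mem[0x02]=0x97, mem[0x01]=0x5a, mem[0x0e]=0x5a

MEM[0x12,0x0b,0x02,0x01,0x0e] = 43 ad 97 5a 5a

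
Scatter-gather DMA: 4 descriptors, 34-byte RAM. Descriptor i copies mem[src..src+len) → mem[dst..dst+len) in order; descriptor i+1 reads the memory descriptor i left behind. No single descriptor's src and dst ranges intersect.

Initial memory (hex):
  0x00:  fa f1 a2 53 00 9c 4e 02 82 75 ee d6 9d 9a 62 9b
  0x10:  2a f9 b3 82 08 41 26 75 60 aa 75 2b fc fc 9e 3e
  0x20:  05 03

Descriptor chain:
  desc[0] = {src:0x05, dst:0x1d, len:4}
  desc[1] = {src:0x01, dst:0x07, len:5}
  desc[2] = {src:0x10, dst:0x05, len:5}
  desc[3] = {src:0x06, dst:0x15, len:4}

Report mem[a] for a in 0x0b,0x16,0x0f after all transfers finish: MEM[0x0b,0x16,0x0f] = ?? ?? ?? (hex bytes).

D0: mem[0x1d..0x20] <- [9c 4e 02 82]
D1: mem[0x07..0x0b] <- [f1 a2 53 00 9c]
D2: mem[0x05..0x09] <- [2a f9 b3 82 08]
D3: mem[0x15..0x18] <- [f9 b3 82 08]
query mem[0x0b]=0x9c, mem[0x16]=0xb3, mem[0x0f]=0x9b

MEM[0x0b,0x16,0x0f] = 9c b3 9b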